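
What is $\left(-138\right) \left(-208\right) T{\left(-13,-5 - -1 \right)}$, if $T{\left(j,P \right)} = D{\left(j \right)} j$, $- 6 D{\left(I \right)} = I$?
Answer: $-808496$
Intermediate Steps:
$D{\left(I \right)} = - \frac{I}{6}$
$T{\left(j,P \right)} = - \frac{j^{2}}{6}$ ($T{\left(j,P \right)} = - \frac{j}{6} j = - \frac{j^{2}}{6}$)
$\left(-138\right) \left(-208\right) T{\left(-13,-5 - -1 \right)} = \left(-138\right) \left(-208\right) \left(- \frac{\left(-13\right)^{2}}{6}\right) = 28704 \left(\left(- \frac{1}{6}\right) 169\right) = 28704 \left(- \frac{169}{6}\right) = -808496$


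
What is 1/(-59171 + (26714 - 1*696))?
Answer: -1/33153 ≈ -3.0163e-5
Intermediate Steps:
1/(-59171 + (26714 - 1*696)) = 1/(-59171 + (26714 - 696)) = 1/(-59171 + 26018) = 1/(-33153) = -1/33153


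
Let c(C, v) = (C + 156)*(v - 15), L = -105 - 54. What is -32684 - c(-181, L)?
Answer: -37034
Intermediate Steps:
L = -159
c(C, v) = (-15 + v)*(156 + C) (c(C, v) = (156 + C)*(-15 + v) = (-15 + v)*(156 + C))
-32684 - c(-181, L) = -32684 - (-2340 - 15*(-181) + 156*(-159) - 181*(-159)) = -32684 - (-2340 + 2715 - 24804 + 28779) = -32684 - 1*4350 = -32684 - 4350 = -37034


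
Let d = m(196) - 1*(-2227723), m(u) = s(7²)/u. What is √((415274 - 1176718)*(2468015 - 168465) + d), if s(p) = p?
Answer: I*√7003905289907/2 ≈ 1.3232e+6*I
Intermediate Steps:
m(u) = 49/u (m(u) = 7²/u = 49/u)
d = 8910893/4 (d = 49/196 - 1*(-2227723) = 49*(1/196) + 2227723 = ¼ + 2227723 = 8910893/4 ≈ 2.2277e+6)
√((415274 - 1176718)*(2468015 - 168465) + d) = √((415274 - 1176718)*(2468015 - 168465) + 8910893/4) = √(-761444*2299550 + 8910893/4) = √(-1750978550200 + 8910893/4) = √(-7003905289907/4) = I*√7003905289907/2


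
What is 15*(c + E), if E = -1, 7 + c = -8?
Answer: -240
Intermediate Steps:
c = -15 (c = -7 - 8 = -15)
15*(c + E) = 15*(-15 - 1) = 15*(-16) = -240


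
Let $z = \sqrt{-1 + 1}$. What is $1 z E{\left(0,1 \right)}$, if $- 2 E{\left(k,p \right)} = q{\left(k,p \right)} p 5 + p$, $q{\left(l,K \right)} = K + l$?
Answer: $0$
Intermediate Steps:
$E{\left(k,p \right)} = - \frac{p}{2} - \frac{5 p \left(k + p\right)}{2}$ ($E{\left(k,p \right)} = - \frac{\left(p + k\right) p 5 + p}{2} = - \frac{\left(k + p\right) 5 p + p}{2} = - \frac{5 p \left(k + p\right) + p}{2} = - \frac{p + 5 p \left(k + p\right)}{2} = - \frac{p}{2} - \frac{5 p \left(k + p\right)}{2}$)
$z = 0$ ($z = \sqrt{0} = 0$)
$1 z E{\left(0,1 \right)} = 1 \cdot 0 \left(\left(- \frac{1}{2}\right) 1 \left(1 + 5 \cdot 0 + 5 \cdot 1\right)\right) = 0 \left(\left(- \frac{1}{2}\right) 1 \left(1 + 0 + 5\right)\right) = 0 \left(\left(- \frac{1}{2}\right) 1 \cdot 6\right) = 0 \left(-3\right) = 0$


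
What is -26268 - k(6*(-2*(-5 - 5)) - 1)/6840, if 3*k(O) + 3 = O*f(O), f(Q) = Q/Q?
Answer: -134754869/5130 ≈ -26268.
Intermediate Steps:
f(Q) = 1
k(O) = -1 + O/3 (k(O) = -1 + (O*1)/3 = -1 + O/3)
-26268 - k(6*(-2*(-5 - 5)) - 1)/6840 = -26268 - (-1 + (6*(-2*(-5 - 5)) - 1)/3)/6840 = -26268 - (-1 + (6*(-2*(-10)) - 1)/3)/6840 = -26268 - (-1 + (6*20 - 1)/3)/6840 = -26268 - (-1 + (120 - 1)/3)/6840 = -26268 - (-1 + (⅓)*119)/6840 = -26268 - (-1 + 119/3)/6840 = -26268 - 116/(3*6840) = -26268 - 1*29/5130 = -26268 - 29/5130 = -134754869/5130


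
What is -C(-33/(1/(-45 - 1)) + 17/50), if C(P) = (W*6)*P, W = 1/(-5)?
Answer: 227751/125 ≈ 1822.0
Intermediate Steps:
W = -⅕ ≈ -0.20000
C(P) = -6*P/5 (C(P) = (-⅕*6)*P = -6*P/5)
-C(-33/(1/(-45 - 1)) + 17/50) = -(-6)*(-33/(1/(-45 - 1)) + 17/50)/5 = -(-6)*(-33/(1/(-46)) + 17*(1/50))/5 = -(-6)*(-33/(-1/46) + 17/50)/5 = -(-6)*(-33*(-46) + 17/50)/5 = -(-6)*(1518 + 17/50)/5 = -(-6)*75917/(5*50) = -1*(-227751/125) = 227751/125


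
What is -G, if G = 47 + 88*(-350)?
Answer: 30753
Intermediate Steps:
G = -30753 (G = 47 - 30800 = -30753)
-G = -1*(-30753) = 30753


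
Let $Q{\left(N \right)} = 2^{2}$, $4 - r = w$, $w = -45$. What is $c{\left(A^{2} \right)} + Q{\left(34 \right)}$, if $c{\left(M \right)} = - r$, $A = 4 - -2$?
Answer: $-45$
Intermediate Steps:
$A = 6$ ($A = 4 + 2 = 6$)
$r = 49$ ($r = 4 - -45 = 4 + 45 = 49$)
$c{\left(M \right)} = -49$ ($c{\left(M \right)} = \left(-1\right) 49 = -49$)
$Q{\left(N \right)} = 4$
$c{\left(A^{2} \right)} + Q{\left(34 \right)} = -49 + 4 = -45$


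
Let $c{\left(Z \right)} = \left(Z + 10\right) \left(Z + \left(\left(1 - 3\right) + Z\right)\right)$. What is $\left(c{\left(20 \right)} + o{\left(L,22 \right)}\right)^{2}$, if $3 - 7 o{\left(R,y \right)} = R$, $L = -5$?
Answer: $\frac{63808144}{49} \approx 1.3022 \cdot 10^{6}$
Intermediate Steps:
$o{\left(R,y \right)} = \frac{3}{7} - \frac{R}{7}$
$c{\left(Z \right)} = \left(-2 + 2 Z\right) \left(10 + Z\right)$ ($c{\left(Z \right)} = \left(10 + Z\right) \left(Z + \left(-2 + Z\right)\right) = \left(10 + Z\right) \left(-2 + 2 Z\right) = \left(-2 + 2 Z\right) \left(10 + Z\right)$)
$\left(c{\left(20 \right)} + o{\left(L,22 \right)}\right)^{2} = \left(\left(-20 + 2 \cdot 20^{2} + 18 \cdot 20\right) + \left(\frac{3}{7} - - \frac{5}{7}\right)\right)^{2} = \left(\left(-20 + 2 \cdot 400 + 360\right) + \left(\frac{3}{7} + \frac{5}{7}\right)\right)^{2} = \left(\left(-20 + 800 + 360\right) + \frac{8}{7}\right)^{2} = \left(1140 + \frac{8}{7}\right)^{2} = \left(\frac{7988}{7}\right)^{2} = \frac{63808144}{49}$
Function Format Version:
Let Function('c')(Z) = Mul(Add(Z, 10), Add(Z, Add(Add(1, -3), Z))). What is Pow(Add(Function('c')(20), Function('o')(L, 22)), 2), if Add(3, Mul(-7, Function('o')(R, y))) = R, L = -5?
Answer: Rational(63808144, 49) ≈ 1.3022e+6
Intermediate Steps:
Function('o')(R, y) = Add(Rational(3, 7), Mul(Rational(-1, 7), R))
Function('c')(Z) = Mul(Add(-2, Mul(2, Z)), Add(10, Z)) (Function('c')(Z) = Mul(Add(10, Z), Add(Z, Add(-2, Z))) = Mul(Add(10, Z), Add(-2, Mul(2, Z))) = Mul(Add(-2, Mul(2, Z)), Add(10, Z)))
Pow(Add(Function('c')(20), Function('o')(L, 22)), 2) = Pow(Add(Add(-20, Mul(2, Pow(20, 2)), Mul(18, 20)), Add(Rational(3, 7), Mul(Rational(-1, 7), -5))), 2) = Pow(Add(Add(-20, Mul(2, 400), 360), Add(Rational(3, 7), Rational(5, 7))), 2) = Pow(Add(Add(-20, 800, 360), Rational(8, 7)), 2) = Pow(Add(1140, Rational(8, 7)), 2) = Pow(Rational(7988, 7), 2) = Rational(63808144, 49)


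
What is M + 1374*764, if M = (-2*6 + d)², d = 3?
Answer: 1049817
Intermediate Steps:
M = 81 (M = (-2*6 + 3)² = (-12 + 3)² = (-9)² = 81)
M + 1374*764 = 81 + 1374*764 = 81 + 1049736 = 1049817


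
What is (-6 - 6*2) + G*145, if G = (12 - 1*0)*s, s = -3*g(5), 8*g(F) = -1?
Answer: 1269/2 ≈ 634.50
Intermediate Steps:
g(F) = -1/8 (g(F) = (1/8)*(-1) = -1/8)
s = 3/8 (s = -3*(-1/8) = 3/8 ≈ 0.37500)
G = 9/2 (G = (12 - 1*0)*(3/8) = (12 + 0)*(3/8) = 12*(3/8) = 9/2 ≈ 4.5000)
(-6 - 6*2) + G*145 = (-6 - 6*2) + (9/2)*145 = (-6 - 12) + 1305/2 = -18 + 1305/2 = 1269/2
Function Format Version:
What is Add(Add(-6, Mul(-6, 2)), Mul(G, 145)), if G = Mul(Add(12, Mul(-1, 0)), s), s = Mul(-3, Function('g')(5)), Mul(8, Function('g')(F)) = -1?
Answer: Rational(1269, 2) ≈ 634.50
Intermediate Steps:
Function('g')(F) = Rational(-1, 8) (Function('g')(F) = Mul(Rational(1, 8), -1) = Rational(-1, 8))
s = Rational(3, 8) (s = Mul(-3, Rational(-1, 8)) = Rational(3, 8) ≈ 0.37500)
G = Rational(9, 2) (G = Mul(Add(12, Mul(-1, 0)), Rational(3, 8)) = Mul(Add(12, 0), Rational(3, 8)) = Mul(12, Rational(3, 8)) = Rational(9, 2) ≈ 4.5000)
Add(Add(-6, Mul(-6, 2)), Mul(G, 145)) = Add(Add(-6, Mul(-6, 2)), Mul(Rational(9, 2), 145)) = Add(Add(-6, -12), Rational(1305, 2)) = Add(-18, Rational(1305, 2)) = Rational(1269, 2)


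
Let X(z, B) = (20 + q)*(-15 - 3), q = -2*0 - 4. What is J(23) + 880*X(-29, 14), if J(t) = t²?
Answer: -252911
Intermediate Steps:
q = -4 (q = 0 - 4 = -4)
X(z, B) = -288 (X(z, B) = (20 - 4)*(-15 - 3) = 16*(-18) = -288)
J(23) + 880*X(-29, 14) = 23² + 880*(-288) = 529 - 253440 = -252911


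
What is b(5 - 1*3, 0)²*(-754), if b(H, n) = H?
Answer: -3016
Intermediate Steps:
b(5 - 1*3, 0)²*(-754) = (5 - 1*3)²*(-754) = (5 - 3)²*(-754) = 2²*(-754) = 4*(-754) = -3016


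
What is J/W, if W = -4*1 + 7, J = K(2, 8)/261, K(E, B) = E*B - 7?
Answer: 1/87 ≈ 0.011494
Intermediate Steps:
K(E, B) = -7 + B*E (K(E, B) = B*E - 7 = -7 + B*E)
J = 1/29 (J = (-7 + 8*2)/261 = (-7 + 16)*(1/261) = 9*(1/261) = 1/29 ≈ 0.034483)
W = 3 (W = -4 + 7 = 3)
J/W = (1/29)/3 = (1/29)*(1/3) = 1/87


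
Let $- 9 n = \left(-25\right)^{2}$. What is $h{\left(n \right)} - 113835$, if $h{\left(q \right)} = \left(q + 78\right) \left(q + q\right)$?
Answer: $- \frac{9316885}{81} \approx -1.1502 \cdot 10^{5}$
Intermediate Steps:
$n = - \frac{625}{9}$ ($n = - \frac{\left(-25\right)^{2}}{9} = \left(- \frac{1}{9}\right) 625 = - \frac{625}{9} \approx -69.444$)
$h{\left(q \right)} = 2 q \left(78 + q\right)$ ($h{\left(q \right)} = \left(78 + q\right) 2 q = 2 q \left(78 + q\right)$)
$h{\left(n \right)} - 113835 = 2 \left(- \frac{625}{9}\right) \left(78 - \frac{625}{9}\right) - 113835 = 2 \left(- \frac{625}{9}\right) \frac{77}{9} - 113835 = - \frac{96250}{81} - 113835 = - \frac{9316885}{81}$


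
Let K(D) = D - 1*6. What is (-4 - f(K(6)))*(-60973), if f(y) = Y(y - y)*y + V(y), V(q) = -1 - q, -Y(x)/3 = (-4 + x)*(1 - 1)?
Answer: 182919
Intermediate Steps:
Y(x) = 0 (Y(x) = -3*(-4 + x)*(1 - 1) = -3*(-4 + x)*0 = -3*0 = 0)
K(D) = -6 + D (K(D) = D - 6 = -6 + D)
f(y) = -1 - y (f(y) = 0*y + (-1 - y) = 0 + (-1 - y) = -1 - y)
(-4 - f(K(6)))*(-60973) = (-4 - (-1 - (-6 + 6)))*(-60973) = (-4 - (-1 - 1*0))*(-60973) = (-4 - (-1 + 0))*(-60973) = (-4 - 1*(-1))*(-60973) = (-4 + 1)*(-60973) = -3*(-60973) = 182919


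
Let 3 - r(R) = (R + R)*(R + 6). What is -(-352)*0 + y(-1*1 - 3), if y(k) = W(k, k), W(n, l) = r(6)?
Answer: -141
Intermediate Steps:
r(R) = 3 - 2*R*(6 + R) (r(R) = 3 - (R + R)*(R + 6) = 3 - 2*R*(6 + R))
W(n, l) = -141 (W(n, l) = 3 - 12*6 - 2*6**2 = 3 - 72 - 2*36 = 3 - 72 - 72 = -141)
y(k) = -141
-(-352)*0 + y(-1*1 - 3) = -(-352)*0 - 141 = -16*0 - 141 = 0 - 141 = -141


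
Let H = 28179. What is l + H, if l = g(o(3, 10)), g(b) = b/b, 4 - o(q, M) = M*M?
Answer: 28180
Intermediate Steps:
o(q, M) = 4 - M**2 (o(q, M) = 4 - M*M = 4 - M**2)
g(b) = 1
l = 1
l + H = 1 + 28179 = 28180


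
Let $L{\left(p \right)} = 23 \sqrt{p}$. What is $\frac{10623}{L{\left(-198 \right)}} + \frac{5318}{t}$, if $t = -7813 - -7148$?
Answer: $- \frac{5318}{665} - \frac{3541 i \sqrt{22}}{506} \approx -7.997 - 32.824 i$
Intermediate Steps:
$t = -665$ ($t = -7813 + 7148 = -665$)
$\frac{10623}{L{\left(-198 \right)}} + \frac{5318}{t} = \frac{10623}{23 \sqrt{-198}} + \frac{5318}{-665} = \frac{10623}{23 \cdot 3 i \sqrt{22}} + 5318 \left(- \frac{1}{665}\right) = \frac{10623}{69 i \sqrt{22}} - \frac{5318}{665} = 10623 \left(- \frac{i \sqrt{22}}{1518}\right) - \frac{5318}{665} = - \frac{3541 i \sqrt{22}}{506} - \frac{5318}{665} = - \frac{5318}{665} - \frac{3541 i \sqrt{22}}{506}$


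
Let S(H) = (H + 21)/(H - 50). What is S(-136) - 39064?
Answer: -7265789/186 ≈ -39063.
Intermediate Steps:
S(H) = (21 + H)/(-50 + H)
S(-136) - 39064 = (21 - 136)/(-50 - 136) - 39064 = -115/(-186) - 39064 = -1/186*(-115) - 39064 = 115/186 - 39064 = -7265789/186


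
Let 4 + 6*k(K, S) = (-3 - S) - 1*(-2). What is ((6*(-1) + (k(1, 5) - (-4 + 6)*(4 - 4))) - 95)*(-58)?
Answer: 17864/3 ≈ 5954.7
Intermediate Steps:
k(K, S) = -⅚ - S/6 (k(K, S) = -⅔ + ((-3 - S) - 1*(-2))/6 = -⅔ + ((-3 - S) + 2)/6 = -⅔ + (-1 - S)/6 = -⅔ + (-⅙ - S/6) = -⅚ - S/6)
((6*(-1) + (k(1, 5) - (-4 + 6)*(4 - 4))) - 95)*(-58) = ((6*(-1) + ((-⅚ - ⅙*5) - (-4 + 6)*(4 - 4))) - 95)*(-58) = ((-6 + ((-⅚ - ⅚) - 2*0)) - 95)*(-58) = ((-6 + (-5/3 - 1*0)) - 95)*(-58) = ((-6 + (-5/3 + 0)) - 95)*(-58) = ((-6 - 5/3) - 95)*(-58) = (-23/3 - 95)*(-58) = -308/3*(-58) = 17864/3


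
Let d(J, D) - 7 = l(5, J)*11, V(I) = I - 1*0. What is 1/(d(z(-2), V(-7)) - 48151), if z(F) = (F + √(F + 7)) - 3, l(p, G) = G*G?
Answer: -23907/1143059048 + 55*√5/1143059048 ≈ -2.0807e-5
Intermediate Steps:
l(p, G) = G²
z(F) = -3 + F + √(7 + F) (z(F) = (F + √(7 + F)) - 3 = -3 + F + √(7 + F))
V(I) = I (V(I) = I + 0 = I)
d(J, D) = 7 + 11*J² (d(J, D) = 7 + J²*11 = 7 + 11*J²)
1/(d(z(-2), V(-7)) - 48151) = 1/((7 + 11*(-3 - 2 + √(7 - 2))²) - 48151) = 1/((7 + 11*(-3 - 2 + √5)²) - 48151) = 1/((7 + 11*(-5 + √5)²) - 48151) = 1/(-48144 + 11*(-5 + √5)²)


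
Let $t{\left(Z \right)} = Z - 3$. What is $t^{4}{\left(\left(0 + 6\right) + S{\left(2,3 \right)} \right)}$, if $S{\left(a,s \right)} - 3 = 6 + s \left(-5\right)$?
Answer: $81$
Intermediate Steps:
$S{\left(a,s \right)} = 9 - 5 s$ ($S{\left(a,s \right)} = 3 + \left(6 + s \left(-5\right)\right) = 3 - \left(-6 + 5 s\right) = 9 - 5 s$)
$t{\left(Z \right)} = -3 + Z$
$t^{4}{\left(\left(0 + 6\right) + S{\left(2,3 \right)} \right)} = \left(-3 + \left(\left(0 + 6\right) + \left(9 - 15\right)\right)\right)^{4} = \left(-3 + \left(6 + \left(9 - 15\right)\right)\right)^{4} = \left(-3 + \left(6 - 6\right)\right)^{4} = \left(-3 + 0\right)^{4} = \left(-3\right)^{4} = 81$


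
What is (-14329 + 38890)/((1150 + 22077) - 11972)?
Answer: 24561/11255 ≈ 2.1822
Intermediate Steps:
(-14329 + 38890)/((1150 + 22077) - 11972) = 24561/(23227 - 11972) = 24561/11255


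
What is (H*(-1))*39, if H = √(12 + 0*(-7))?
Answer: -78*√3 ≈ -135.10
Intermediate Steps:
H = 2*√3 (H = √(12 + 0) = √12 = 2*√3 ≈ 3.4641)
(H*(-1))*39 = ((2*√3)*(-1))*39 = -2*√3*39 = -78*√3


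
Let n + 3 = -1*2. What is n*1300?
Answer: -6500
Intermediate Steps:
n = -5 (n = -3 - 1*2 = -3 - 2 = -5)
n*1300 = -5*1300 = -6500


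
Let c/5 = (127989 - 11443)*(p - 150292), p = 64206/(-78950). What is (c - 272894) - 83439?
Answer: -691447948003473/7895 ≈ -8.7580e+10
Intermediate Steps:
p = -32103/39475 (p = 64206*(-1/78950) = -32103/39475 ≈ -0.81325)
c = -691445134754438/7895 (c = 5*((127989 - 11443)*(-32103/39475 - 150292)) = 5*(116546*(-5932808803/39475)) = 5*(-691445134754438/39475) = -691445134754438/7895 ≈ -8.7580e+10)
(c - 272894) - 83439 = (-691445134754438/7895 - 272894) - 83439 = -691447289252568/7895 - 83439 = -691447948003473/7895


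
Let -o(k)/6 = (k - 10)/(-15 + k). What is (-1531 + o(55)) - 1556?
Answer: -12375/4 ≈ -3093.8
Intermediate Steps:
o(k) = -6*(-10 + k)/(-15 + k) (o(k) = -6*(k - 10)/(-15 + k) = -6*(-10 + k)/(-15 + k))
(-1531 + o(55)) - 1556 = (-1531 + 6*(10 - 1*55)/(-15 + 55)) - 1556 = (-1531 + 6*(10 - 55)/40) - 1556 = (-1531 + 6*(1/40)*(-45)) - 1556 = (-1531 - 27/4) - 1556 = -6151/4 - 1556 = -12375/4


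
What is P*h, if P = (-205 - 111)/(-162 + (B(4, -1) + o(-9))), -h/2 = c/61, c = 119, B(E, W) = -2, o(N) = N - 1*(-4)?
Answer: -75208/10309 ≈ -7.2954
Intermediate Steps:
o(N) = 4 + N (o(N) = N + 4 = 4 + N)
h = -238/61 ≈ -3.9016
P = 316/169 (P = (-205 - 111)/(-162 + (-2 + (4 - 9))) = -316/(-162 + (-2 - 5)) = -316/(-162 - 7) = -316/(-169) = -316*(-1/169) = 316/169 ≈ 1.8698)
P*h = (316/169)*(-238/61) = -75208/10309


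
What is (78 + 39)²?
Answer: 13689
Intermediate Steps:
(78 + 39)² = 117² = 13689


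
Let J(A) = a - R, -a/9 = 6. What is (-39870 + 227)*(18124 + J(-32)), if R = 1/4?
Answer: -2865356397/4 ≈ -7.1634e+8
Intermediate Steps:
a = -54 (a = -9*6 = -54)
R = ¼ ≈ 0.25000
J(A) = -217/4 (J(A) = -54 - 1*¼ = -54 - ¼ = -217/4)
(-39870 + 227)*(18124 + J(-32)) = (-39870 + 227)*(18124 - 217/4) = -39643*72279/4 = -2865356397/4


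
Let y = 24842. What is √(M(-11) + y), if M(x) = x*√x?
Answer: √(24842 - 11*I*√11) ≈ 157.61 - 0.116*I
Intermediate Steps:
M(x) = x^(3/2)
√(M(-11) + y) = √((-11)^(3/2) + 24842) = √(-11*I*√11 + 24842) = √(24842 - 11*I*√11)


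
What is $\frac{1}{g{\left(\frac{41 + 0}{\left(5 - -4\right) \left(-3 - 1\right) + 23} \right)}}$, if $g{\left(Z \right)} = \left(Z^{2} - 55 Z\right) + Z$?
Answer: $\frac{169}{30463} \approx 0.0055477$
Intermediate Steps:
$g{\left(Z \right)} = Z^{2} - 54 Z$
$\frac{1}{g{\left(\frac{41 + 0}{\left(5 - -4\right) \left(-3 - 1\right) + 23} \right)}} = \frac{1}{\frac{41 + 0}{\left(5 - -4\right) \left(-3 - 1\right) + 23} \left(-54 + \frac{41 + 0}{\left(5 - -4\right) \left(-3 - 1\right) + 23}\right)} = \frac{1}{\frac{41}{\left(5 + 4\right) \left(-4\right) + 23} \left(-54 + \frac{41}{\left(5 + 4\right) \left(-4\right) + 23}\right)} = \frac{1}{\frac{41}{9 \left(-4\right) + 23} \left(-54 + \frac{41}{9 \left(-4\right) + 23}\right)} = \frac{1}{\frac{41}{-36 + 23} \left(-54 + \frac{41}{-36 + 23}\right)} = \frac{1}{\frac{41}{-13} \left(-54 + \frac{41}{-13}\right)} = \frac{1}{41 \left(- \frac{1}{13}\right) \left(-54 + 41 \left(- \frac{1}{13}\right)\right)} = \frac{1}{\left(- \frac{41}{13}\right) \left(-54 - \frac{41}{13}\right)} = \frac{1}{\left(- \frac{41}{13}\right) \left(- \frac{743}{13}\right)} = \frac{1}{\frac{30463}{169}} = \frac{169}{30463}$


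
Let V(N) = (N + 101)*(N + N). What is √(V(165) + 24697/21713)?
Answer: √41384800756781/21713 ≈ 296.28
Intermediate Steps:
V(N) = 2*N*(101 + N) (V(N) = (101 + N)*(2*N) = 2*N*(101 + N))
√(V(165) + 24697/21713) = √(2*165*(101 + 165) + 24697/21713) = √(2*165*266 + 24697*(1/21713)) = √(87780 + 24697/21713) = √(1905991837/21713) = √41384800756781/21713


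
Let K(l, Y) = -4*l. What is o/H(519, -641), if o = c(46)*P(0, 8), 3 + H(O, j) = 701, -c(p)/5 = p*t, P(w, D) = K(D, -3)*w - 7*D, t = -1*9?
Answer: -57960/349 ≈ -166.07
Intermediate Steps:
t = -9
P(w, D) = -7*D - 4*D*w (P(w, D) = (-4*D)*w - 7*D = -4*D*w - 7*D = -7*D - 4*D*w)
c(p) = 45*p (c(p) = -5*p*(-9) = -(-45)*p = 45*p)
H(O, j) = 698 (H(O, j) = -3 + 701 = 698)
o = -115920 (o = (45*46)*(8*(-7 - 4*0)) = 2070*(8*(-7 + 0)) = 2070*(8*(-7)) = 2070*(-56) = -115920)
o/H(519, -641) = -115920/698 = -115920*1/698 = -57960/349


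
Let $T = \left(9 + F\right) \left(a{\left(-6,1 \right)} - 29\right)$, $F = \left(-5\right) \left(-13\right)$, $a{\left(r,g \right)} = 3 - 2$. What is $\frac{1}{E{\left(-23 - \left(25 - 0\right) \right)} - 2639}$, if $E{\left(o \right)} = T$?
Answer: $- \frac{1}{4711} \approx -0.00021227$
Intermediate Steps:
$a{\left(r,g \right)} = 1$
$F = 65$
$T = -2072$ ($T = \left(9 + 65\right) \left(1 - 29\right) = 74 \left(-28\right) = -2072$)
$E{\left(o \right)} = -2072$
$\frac{1}{E{\left(-23 - \left(25 - 0\right) \right)} - 2639} = \frac{1}{-2072 - 2639} = \frac{1}{-4711} = - \frac{1}{4711}$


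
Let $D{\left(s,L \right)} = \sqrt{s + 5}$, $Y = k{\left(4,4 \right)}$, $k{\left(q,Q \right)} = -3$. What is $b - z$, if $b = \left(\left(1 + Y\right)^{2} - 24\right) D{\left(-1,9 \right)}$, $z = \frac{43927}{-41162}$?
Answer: $- \frac{1602553}{41162} \approx -38.933$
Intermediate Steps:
$Y = -3$
$z = - \frac{43927}{41162}$ ($z = 43927 \left(- \frac{1}{41162}\right) = - \frac{43927}{41162} \approx -1.0672$)
$D{\left(s,L \right)} = \sqrt{5 + s}$
$b = -40$ ($b = \left(\left(1 - 3\right)^{2} - 24\right) \sqrt{5 - 1} = \left(\left(-2\right)^{2} - 24\right) \sqrt{4} = \left(4 - 24\right) 2 = \left(-20\right) 2 = -40$)
$b - z = -40 - - \frac{43927}{41162} = -40 + \frac{43927}{41162} = - \frac{1602553}{41162}$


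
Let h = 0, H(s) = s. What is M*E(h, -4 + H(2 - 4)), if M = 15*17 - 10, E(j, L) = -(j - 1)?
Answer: 245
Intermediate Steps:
E(j, L) = 1 - j (E(j, L) = -(-1 + j) = 1 - j)
M = 245 (M = 255 - 10 = 245)
M*E(h, -4 + H(2 - 4)) = 245*(1 - 1*0) = 245*(1 + 0) = 245*1 = 245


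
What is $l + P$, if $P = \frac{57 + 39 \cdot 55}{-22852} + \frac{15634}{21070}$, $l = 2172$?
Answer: $\frac{261527678527}{120372910} \approx 2172.6$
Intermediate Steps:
$P = \frac{77718007}{120372910}$ ($P = \left(57 + 2145\right) \left(- \frac{1}{22852}\right) + 15634 \cdot \frac{1}{21070} = 2202 \left(- \frac{1}{22852}\right) + \frac{7817}{10535} = - \frac{1101}{11426} + \frac{7817}{10535} = \frac{77718007}{120372910} \approx 0.64564$)
$l + P = 2172 + \frac{77718007}{120372910} = \frac{261527678527}{120372910}$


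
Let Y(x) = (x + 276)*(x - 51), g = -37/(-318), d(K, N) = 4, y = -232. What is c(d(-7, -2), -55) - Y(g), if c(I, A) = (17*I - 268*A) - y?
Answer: 2941677665/101124 ≈ 29090.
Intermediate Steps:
c(I, A) = 232 - 268*A + 17*I (c(I, A) = (17*I - 268*A) - 1*(-232) = (-268*A + 17*I) + 232 = 232 - 268*A + 17*I)
g = 37/318 (g = -37*(-1/318) = 37/318 ≈ 0.11635)
Y(x) = (-51 + x)*(276 + x) (Y(x) = (276 + x)*(-51 + x) = (-51 + x)*(276 + x))
c(d(-7, -2), -55) - Y(g) = (232 - 268*(-55) + 17*4) - (-14076 + (37/318)² + 225*(37/318)) = (232 + 14740 + 68) - (-14076 + 1369/101124 + 2775/106) = 15040 - 1*(-1420772705/101124) = 15040 + 1420772705/101124 = 2941677665/101124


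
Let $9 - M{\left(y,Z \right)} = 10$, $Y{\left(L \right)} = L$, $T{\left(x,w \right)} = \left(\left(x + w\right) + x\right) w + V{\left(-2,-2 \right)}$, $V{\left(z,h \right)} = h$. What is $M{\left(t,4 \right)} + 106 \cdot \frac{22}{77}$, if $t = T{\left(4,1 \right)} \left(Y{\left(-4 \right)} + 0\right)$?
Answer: $\frac{205}{7} \approx 29.286$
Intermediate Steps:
$T{\left(x,w \right)} = -2 + w \left(w + 2 x\right)$ ($T{\left(x,w \right)} = \left(\left(x + w\right) + x\right) w - 2 = \left(\left(w + x\right) + x\right) w - 2 = \left(w + 2 x\right) w - 2 = w \left(w + 2 x\right) - 2 = -2 + w \left(w + 2 x\right)$)
$t = -28$ ($t = \left(-2 + 1^{2} + 2 \cdot 1 \cdot 4\right) \left(-4 + 0\right) = \left(-2 + 1 + 8\right) \left(-4\right) = 7 \left(-4\right) = -28$)
$M{\left(y,Z \right)} = -1$ ($M{\left(y,Z \right)} = 9 - 10 = -1$)
$M{\left(t,4 \right)} + 106 \cdot \frac{22}{77} = -1 + 106 \cdot \frac{22}{77} = -1 + 106 \cdot 22 \cdot \frac{1}{77} = -1 + 106 \cdot \frac{2}{7} = -1 + \frac{212}{7} = \frac{205}{7}$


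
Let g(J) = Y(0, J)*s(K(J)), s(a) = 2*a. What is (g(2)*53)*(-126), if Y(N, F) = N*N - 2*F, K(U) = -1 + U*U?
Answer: 160272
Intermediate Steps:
K(U) = -1 + U²
Y(N, F) = N² - 2*F
g(J) = -2*J*(-2 + 2*J²) (g(J) = (0² - 2*J)*(2*(-1 + J²)) = (0 - 2*J)*(-2 + 2*J²) = (-2*J)*(-2 + 2*J²) = -2*J*(-2 + 2*J²))
(g(2)*53)*(-126) = ((4*2*(1 - 1*2²))*53)*(-126) = ((4*2*(1 - 1*4))*53)*(-126) = ((4*2*(1 - 4))*53)*(-126) = ((4*2*(-3))*53)*(-126) = -24*53*(-126) = -1272*(-126) = 160272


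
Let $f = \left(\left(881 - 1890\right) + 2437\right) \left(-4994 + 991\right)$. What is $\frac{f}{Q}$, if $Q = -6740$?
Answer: $\frac{1429071}{1685} \approx 848.11$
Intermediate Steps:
$f = -5716284$ ($f = \left(\left(881 - 1890\right) + 2437\right) \left(-4003\right) = \left(-1009 + 2437\right) \left(-4003\right) = 1428 \left(-4003\right) = -5716284$)
$\frac{f}{Q} = - \frac{5716284}{-6740} = \left(-5716284\right) \left(- \frac{1}{6740}\right) = \frac{1429071}{1685}$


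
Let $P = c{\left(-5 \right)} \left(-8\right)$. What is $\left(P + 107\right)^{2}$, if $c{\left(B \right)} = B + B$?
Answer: $34969$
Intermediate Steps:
$c{\left(B \right)} = 2 B$
$P = 80$ ($P = 2 \left(-5\right) \left(-8\right) = \left(-10\right) \left(-8\right) = 80$)
$\left(P + 107\right)^{2} = \left(80 + 107\right)^{2} = 187^{2} = 34969$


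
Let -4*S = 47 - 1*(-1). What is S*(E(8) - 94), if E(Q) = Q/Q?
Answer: 1116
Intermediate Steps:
S = -12 (S = -(47 - 1*(-1))/4 = -(47 + 1)/4 = -¼*48 = -12)
E(Q) = 1
S*(E(8) - 94) = -12*(1 - 94) = -12*(-93) = 1116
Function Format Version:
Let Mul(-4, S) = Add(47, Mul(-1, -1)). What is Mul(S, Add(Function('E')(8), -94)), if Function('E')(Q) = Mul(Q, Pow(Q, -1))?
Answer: 1116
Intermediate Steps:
S = -12 (S = Mul(Rational(-1, 4), Add(47, Mul(-1, -1))) = Mul(Rational(-1, 4), Add(47, 1)) = Mul(Rational(-1, 4), 48) = -12)
Function('E')(Q) = 1
Mul(S, Add(Function('E')(8), -94)) = Mul(-12, Add(1, -94)) = Mul(-12, -93) = 1116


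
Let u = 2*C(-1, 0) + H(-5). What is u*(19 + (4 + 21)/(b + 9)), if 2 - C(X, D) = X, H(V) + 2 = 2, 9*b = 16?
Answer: 12408/97 ≈ 127.92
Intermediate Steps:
b = 16/9 (b = (⅑)*16 = 16/9 ≈ 1.7778)
H(V) = 0 (H(V) = -2 + 2 = 0)
C(X, D) = 2 - X
u = 6 (u = 2*(2 - 1*(-1)) + 0 = 2*(2 + 1) + 0 = 2*3 + 0 = 6 + 0 = 6)
u*(19 + (4 + 21)/(b + 9)) = 6*(19 + (4 + 21)/(16/9 + 9)) = 6*(19 + 25/(97/9)) = 6*(19 + 25*(9/97)) = 6*(19 + 225/97) = 6*(2068/97) = 12408/97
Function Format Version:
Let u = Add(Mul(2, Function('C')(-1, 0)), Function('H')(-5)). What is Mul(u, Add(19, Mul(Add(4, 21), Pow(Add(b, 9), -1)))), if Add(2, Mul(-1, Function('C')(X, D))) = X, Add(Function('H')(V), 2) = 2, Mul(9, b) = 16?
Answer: Rational(12408, 97) ≈ 127.92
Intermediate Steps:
b = Rational(16, 9) (b = Mul(Rational(1, 9), 16) = Rational(16, 9) ≈ 1.7778)
Function('H')(V) = 0 (Function('H')(V) = Add(-2, 2) = 0)
Function('C')(X, D) = Add(2, Mul(-1, X))
u = 6 (u = Add(Mul(2, Add(2, Mul(-1, -1))), 0) = Add(Mul(2, Add(2, 1)), 0) = Add(Mul(2, 3), 0) = Add(6, 0) = 6)
Mul(u, Add(19, Mul(Add(4, 21), Pow(Add(b, 9), -1)))) = Mul(6, Add(19, Mul(Add(4, 21), Pow(Add(Rational(16, 9), 9), -1)))) = Mul(6, Add(19, Mul(25, Pow(Rational(97, 9), -1)))) = Mul(6, Add(19, Mul(25, Rational(9, 97)))) = Mul(6, Add(19, Rational(225, 97))) = Mul(6, Rational(2068, 97)) = Rational(12408, 97)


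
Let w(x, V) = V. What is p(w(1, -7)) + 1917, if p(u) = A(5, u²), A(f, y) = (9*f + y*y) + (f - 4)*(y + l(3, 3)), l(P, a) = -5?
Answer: 4407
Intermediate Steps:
A(f, y) = y² + 9*f + (-5 + y)*(-4 + f) (A(f, y) = (9*f + y*y) + (f - 4)*(y - 5) = (9*f + y²) + (-4 + f)*(-5 + y) = (y² + 9*f) + (-5 + y)*(-4 + f) = y² + 9*f + (-5 + y)*(-4 + f))
p(u) = 40 + u² + u⁴ (p(u) = 20 + (u²)² - 4*u² + 4*5 + 5*u² = 20 + u⁴ - 4*u² + 20 + 5*u² = 40 + u² + u⁴)
p(w(1, -7)) + 1917 = (40 + (-7)² + (-7)⁴) + 1917 = (40 + 49 + 2401) + 1917 = 2490 + 1917 = 4407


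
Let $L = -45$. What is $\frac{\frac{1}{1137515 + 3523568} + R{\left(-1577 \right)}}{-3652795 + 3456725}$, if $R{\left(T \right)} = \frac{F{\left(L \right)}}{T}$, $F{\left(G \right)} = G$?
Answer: $- \frac{104875156}{720609001794185} \approx -1.4554 \cdot 10^{-7}$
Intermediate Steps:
$R{\left(T \right)} = - \frac{45}{T}$
$\frac{\frac{1}{1137515 + 3523568} + R{\left(-1577 \right)}}{-3652795 + 3456725} = \frac{\frac{1}{1137515 + 3523568} - \frac{45}{-1577}}{-3652795 + 3456725} = \frac{\frac{1}{4661083} - - \frac{45}{1577}}{-196070} = \left(\frac{1}{4661083} + \frac{45}{1577}\right) \left(- \frac{1}{196070}\right) = \frac{209750312}{7350527891} \left(- \frac{1}{196070}\right) = - \frac{104875156}{720609001794185}$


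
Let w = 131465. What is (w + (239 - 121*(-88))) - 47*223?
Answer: 131871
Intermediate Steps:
(w + (239 - 121*(-88))) - 47*223 = (131465 + (239 - 121*(-88))) - 47*223 = (131465 + (239 + 10648)) - 10481 = (131465 + 10887) - 10481 = 142352 - 10481 = 131871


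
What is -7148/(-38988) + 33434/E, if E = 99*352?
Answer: 21564143/18870192 ≈ 1.1428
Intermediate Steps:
E = 34848
-7148/(-38988) + 33434/E = -7148/(-38988) + 33434/34848 = -7148*(-1/38988) + 33434*(1/34848) = 1787/9747 + 16717/17424 = 21564143/18870192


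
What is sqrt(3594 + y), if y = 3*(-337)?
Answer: 3*sqrt(287) ≈ 50.823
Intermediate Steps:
y = -1011
sqrt(3594 + y) = sqrt(3594 - 1011) = sqrt(2583) = 3*sqrt(287)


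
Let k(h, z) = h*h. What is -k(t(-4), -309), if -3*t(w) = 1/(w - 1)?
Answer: -1/225 ≈ -0.0044444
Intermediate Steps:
t(w) = -1/(3*(-1 + w)) (t(w) = -1/(3*(w - 1)) = -1/(3*(-1 + w)))
k(h, z) = h**2
-k(t(-4), -309) = -(-1/(-3 + 3*(-4)))**2 = -(-1/(-3 - 12))**2 = -(-1/(-15))**2 = -(-1*(-1/15))**2 = -(1/15)**2 = -1*1/225 = -1/225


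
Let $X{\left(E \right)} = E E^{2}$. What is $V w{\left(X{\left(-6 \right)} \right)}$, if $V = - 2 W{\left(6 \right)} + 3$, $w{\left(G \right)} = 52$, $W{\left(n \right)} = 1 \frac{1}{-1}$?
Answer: $260$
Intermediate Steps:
$X{\left(E \right)} = E^{3}$
$W{\left(n \right)} = -1$ ($W{\left(n \right)} = 1 \left(-1\right) = -1$)
$V = 5$ ($V = \left(-2\right) \left(-1\right) + 3 = 2 + 3 = 5$)
$V w{\left(X{\left(-6 \right)} \right)} = 5 \cdot 52 = 260$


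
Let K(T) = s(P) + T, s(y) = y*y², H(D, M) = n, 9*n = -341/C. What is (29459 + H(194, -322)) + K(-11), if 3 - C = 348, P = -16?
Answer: 78718301/3105 ≈ 25352.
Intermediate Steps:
C = -345 (C = 3 - 1*348 = 3 - 348 = -345)
n = 341/3105 (n = (-341/(-345))/9 = (-341*(-1/345))/9 = (⅑)*(341/345) = 341/3105 ≈ 0.10982)
H(D, M) = 341/3105
s(y) = y³
K(T) = -4096 + T (K(T) = (-16)³ + T = -4096 + T)
(29459 + H(194, -322)) + K(-11) = (29459 + 341/3105) + (-4096 - 11) = 91470536/3105 - 4107 = 78718301/3105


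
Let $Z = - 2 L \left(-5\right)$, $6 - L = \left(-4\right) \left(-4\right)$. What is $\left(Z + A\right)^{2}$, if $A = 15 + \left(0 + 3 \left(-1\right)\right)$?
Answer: $7744$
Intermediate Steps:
$L = -10$ ($L = 6 - \left(-4\right) \left(-4\right) = 6 - 16 = -10$)
$A = 12$ ($A = 15 + \left(0 - 3\right) = 15 - 3 = 12$)
$Z = -100$ ($Z = \left(-2\right) \left(-10\right) \left(-5\right) = 20 \left(-5\right) = -100$)
$\left(Z + A\right)^{2} = \left(-100 + 12\right)^{2} = \left(-88\right)^{2} = 7744$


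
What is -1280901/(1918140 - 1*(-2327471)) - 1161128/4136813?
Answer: -538344511459/924384146197 ≈ -0.58238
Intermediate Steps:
-1280901/(1918140 - 1*(-2327471)) - 1161128/4136813 = -1280901/(1918140 + 2327471) - 1161128*1/4136813 = -1280901/4245611 - 61112/217727 = -538344511459/924384146197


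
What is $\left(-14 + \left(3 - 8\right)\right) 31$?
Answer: $-589$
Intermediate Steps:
$\left(-14 + \left(3 - 8\right)\right) 31 = \left(-14 - 5\right) 31 = \left(-19\right) 31 = -589$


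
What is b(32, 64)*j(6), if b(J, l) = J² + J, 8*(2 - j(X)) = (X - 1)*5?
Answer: -1188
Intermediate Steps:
j(X) = 21/8 - 5*X/8 (j(X) = 2 - (X - 1)*5/8 = 2 - (-1 + X)*5/8 = 2 - (-5 + 5*X)/8 = 2 + (5/8 - 5*X/8) = 21/8 - 5*X/8)
b(J, l) = J + J²
b(32, 64)*j(6) = (32*(1 + 32))*(21/8 - 5/8*6) = (32*33)*(21/8 - 15/4) = 1056*(-9/8) = -1188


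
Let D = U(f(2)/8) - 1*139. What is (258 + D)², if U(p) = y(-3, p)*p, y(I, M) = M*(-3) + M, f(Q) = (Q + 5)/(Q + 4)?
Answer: 18779687521/1327104 ≈ 14151.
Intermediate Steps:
f(Q) = (5 + Q)/(4 + Q)
y(I, M) = -2*M (y(I, M) = -3*M + M = -2*M)
U(p) = -2*p² (U(p) = (-2*p)*p = -2*p²)
D = -160177/1152 (D = -2*(5 + 2)²/(64*(4 + 2)²) - 1*139 = -2*((7/6)*(⅛))² - 139 = -2*(7/48)² - 139 = -2*49/2304 - 139 = -49/1152 - 139 = -160177/1152 ≈ -139.04)
(258 + D)² = (258 - 160177/1152)² = (137039/1152)² = 18779687521/1327104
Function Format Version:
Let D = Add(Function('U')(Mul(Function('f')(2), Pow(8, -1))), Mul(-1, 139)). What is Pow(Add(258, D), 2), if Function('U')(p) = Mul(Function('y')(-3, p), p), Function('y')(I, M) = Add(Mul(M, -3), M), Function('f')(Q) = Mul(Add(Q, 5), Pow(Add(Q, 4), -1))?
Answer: Rational(18779687521, 1327104) ≈ 14151.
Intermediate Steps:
Function('f')(Q) = Mul(Pow(Add(4, Q), -1), Add(5, Q)) (Function('f')(Q) = Mul(Add(5, Q), Pow(Add(4, Q), -1)) = Mul(Pow(Add(4, Q), -1), Add(5, Q)))
Function('y')(I, M) = Mul(-2, M) (Function('y')(I, M) = Add(Mul(-3, M), M) = Mul(-2, M))
Function('U')(p) = Mul(-2, Pow(p, 2)) (Function('U')(p) = Mul(Mul(-2, p), p) = Mul(-2, Pow(p, 2)))
D = Rational(-160177, 1152) (D = Add(Mul(-2, Pow(Mul(Mul(Pow(Add(4, 2), -1), Add(5, 2)), Pow(8, -1)), 2)), Mul(-1, 139)) = Add(Mul(-2, Pow(Mul(Mul(Pow(6, -1), 7), Rational(1, 8)), 2)), -139) = Add(Mul(-2, Pow(Mul(Mul(Rational(1, 6), 7), Rational(1, 8)), 2)), -139) = Add(Mul(-2, Pow(Mul(Rational(7, 6), Rational(1, 8)), 2)), -139) = Add(Mul(-2, Pow(Rational(7, 48), 2)), -139) = Add(Mul(-2, Rational(49, 2304)), -139) = Add(Rational(-49, 1152), -139) = Rational(-160177, 1152) ≈ -139.04)
Pow(Add(258, D), 2) = Pow(Add(258, Rational(-160177, 1152)), 2) = Pow(Rational(137039, 1152), 2) = Rational(18779687521, 1327104)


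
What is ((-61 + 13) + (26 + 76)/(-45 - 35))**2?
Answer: 3884841/1600 ≈ 2428.0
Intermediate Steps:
((-61 + 13) + (26 + 76)/(-45 - 35))**2 = (-48 + 102/(-80))**2 = (-48 + 102*(-1/80))**2 = (-48 - 51/40)**2 = (-1971/40)**2 = 3884841/1600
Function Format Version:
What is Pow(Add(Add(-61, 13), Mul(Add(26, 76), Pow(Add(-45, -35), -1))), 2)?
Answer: Rational(3884841, 1600) ≈ 2428.0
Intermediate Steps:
Pow(Add(Add(-61, 13), Mul(Add(26, 76), Pow(Add(-45, -35), -1))), 2) = Pow(Add(-48, Mul(102, Pow(-80, -1))), 2) = Pow(Add(-48, Mul(102, Rational(-1, 80))), 2) = Pow(Add(-48, Rational(-51, 40)), 2) = Pow(Rational(-1971, 40), 2) = Rational(3884841, 1600)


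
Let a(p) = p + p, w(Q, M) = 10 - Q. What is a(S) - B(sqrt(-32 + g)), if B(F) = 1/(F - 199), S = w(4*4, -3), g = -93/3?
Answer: -475769/39664 + 3*I*sqrt(7)/39664 ≈ -11.995 + 0.00020011*I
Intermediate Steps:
g = -31 (g = -93*1/3 = -31)
S = -6 (S = 10 - 4*4 = 10 - 1*16 = 10 - 16 = -6)
B(F) = 1/(-199 + F)
a(p) = 2*p
a(S) - B(sqrt(-32 + g)) = 2*(-6) - 1/(-199 + sqrt(-32 - 31)) = -12 - 1/(-199 + sqrt(-63)) = -12 - 1/(-199 + 3*I*sqrt(7))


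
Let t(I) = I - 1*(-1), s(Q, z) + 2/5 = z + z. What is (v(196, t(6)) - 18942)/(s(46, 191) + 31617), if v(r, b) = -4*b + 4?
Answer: -1090/1839 ≈ -0.59271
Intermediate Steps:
s(Q, z) = -⅖ + 2*z (s(Q, z) = -⅖ + (z + z) = -⅖ + 2*z)
t(I) = 1 + I (t(I) = I + 1 = 1 + I)
v(r, b) = 4 - 4*b
(v(196, t(6)) - 18942)/(s(46, 191) + 31617) = ((4 - 4*(1 + 6)) - 18942)/((-⅖ + 2*191) + 31617) = ((4 - 4*7) - 18942)/((-⅖ + 382) + 31617) = ((4 - 28) - 18942)/(1908/5 + 31617) = (-24 - 18942)/(159993/5) = -18966*5/159993 = -1090/1839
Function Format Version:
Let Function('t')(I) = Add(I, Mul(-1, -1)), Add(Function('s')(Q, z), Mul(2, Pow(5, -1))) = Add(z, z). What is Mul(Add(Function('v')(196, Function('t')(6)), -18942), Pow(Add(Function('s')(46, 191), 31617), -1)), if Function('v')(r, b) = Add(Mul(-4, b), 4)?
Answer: Rational(-1090, 1839) ≈ -0.59271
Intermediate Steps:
Function('s')(Q, z) = Add(Rational(-2, 5), Mul(2, z)) (Function('s')(Q, z) = Add(Rational(-2, 5), Add(z, z)) = Add(Rational(-2, 5), Mul(2, z)))
Function('t')(I) = Add(1, I) (Function('t')(I) = Add(I, 1) = Add(1, I))
Function('v')(r, b) = Add(4, Mul(-4, b))
Mul(Add(Function('v')(196, Function('t')(6)), -18942), Pow(Add(Function('s')(46, 191), 31617), -1)) = Mul(Add(Add(4, Mul(-4, Add(1, 6))), -18942), Pow(Add(Add(Rational(-2, 5), Mul(2, 191)), 31617), -1)) = Mul(Add(Add(4, Mul(-4, 7)), -18942), Pow(Add(Add(Rational(-2, 5), 382), 31617), -1)) = Mul(Add(Add(4, -28), -18942), Pow(Add(Rational(1908, 5), 31617), -1)) = Mul(Add(-24, -18942), Pow(Rational(159993, 5), -1)) = Mul(-18966, Rational(5, 159993)) = Rational(-1090, 1839)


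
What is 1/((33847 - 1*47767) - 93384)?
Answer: -1/107304 ≈ -9.3193e-6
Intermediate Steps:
1/((33847 - 1*47767) - 93384) = 1/((33847 - 47767) - 93384) = 1/(-13920 - 93384) = 1/(-107304) = -1/107304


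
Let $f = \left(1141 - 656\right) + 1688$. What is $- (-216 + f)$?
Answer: $-1957$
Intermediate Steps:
$f = 2173$ ($f = 485 + 1688 = 2173$)
$- (-216 + f) = - (-216 + 2173) = \left(-1\right) 1957 = -1957$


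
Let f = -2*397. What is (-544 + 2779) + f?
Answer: 1441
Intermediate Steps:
f = -794
(-544 + 2779) + f = (-544 + 2779) - 794 = 2235 - 794 = 1441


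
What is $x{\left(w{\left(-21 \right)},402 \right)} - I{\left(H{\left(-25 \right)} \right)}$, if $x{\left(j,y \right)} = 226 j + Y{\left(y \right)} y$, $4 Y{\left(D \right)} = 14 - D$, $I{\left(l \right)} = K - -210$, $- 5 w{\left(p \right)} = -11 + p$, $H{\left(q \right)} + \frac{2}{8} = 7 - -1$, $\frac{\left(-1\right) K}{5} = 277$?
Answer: $- \frac{181863}{5} \approx -36373.0$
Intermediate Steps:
$K = -1385$ ($K = \left(-5\right) 277 = -1385$)
$H{\left(q \right)} = \frac{31}{4}$ ($H{\left(q \right)} = - \frac{1}{4} + \left(7 - -1\right) = - \frac{1}{4} + \left(7 + 1\right) = - \frac{1}{4} + 8 = \frac{31}{4}$)
$w{\left(p \right)} = \frac{11}{5} - \frac{p}{5}$ ($w{\left(p \right)} = - \frac{-11 + p}{5} = \frac{11}{5} - \frac{p}{5}$)
$I{\left(l \right)} = -1175$ ($I{\left(l \right)} = -1385 - -210 = -1385 + 210 = -1175$)
$Y{\left(D \right)} = \frac{7}{2} - \frac{D}{4}$ ($Y{\left(D \right)} = \frac{14 - D}{4} = \frac{7}{2} - \frac{D}{4}$)
$x{\left(j,y \right)} = 226 j + y \left(\frac{7}{2} - \frac{y}{4}\right)$ ($x{\left(j,y \right)} = 226 j + \left(\frac{7}{2} - \frac{y}{4}\right) y = 226 j + y \left(\frac{7}{2} - \frac{y}{4}\right)$)
$x{\left(w{\left(-21 \right)},402 \right)} - I{\left(H{\left(-25 \right)} \right)} = \left(226 \left(\frac{11}{5} - - \frac{21}{5}\right) - \frac{201 \left(-14 + 402\right)}{2}\right) - -1175 = \left(226 \left(\frac{11}{5} + \frac{21}{5}\right) - \frac{201}{2} \cdot 388\right) + 1175 = \left(226 \cdot \frac{32}{5} - 38994\right) + 1175 = \left(\frac{7232}{5} - 38994\right) + 1175 = - \frac{187738}{5} + 1175 = - \frac{181863}{5}$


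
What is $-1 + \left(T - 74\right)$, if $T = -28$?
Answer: $-103$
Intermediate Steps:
$-1 + \left(T - 74\right) = -1 - 102 = -103$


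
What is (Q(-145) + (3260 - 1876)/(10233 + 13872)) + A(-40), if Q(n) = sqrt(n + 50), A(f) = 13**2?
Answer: 4075129/24105 + I*sqrt(95) ≈ 169.06 + 9.7468*I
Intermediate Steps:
A(f) = 169
Q(n) = sqrt(50 + n)
(Q(-145) + (3260 - 1876)/(10233 + 13872)) + A(-40) = (sqrt(50 - 145) + (3260 - 1876)/(10233 + 13872)) + 169 = (sqrt(-95) + 1384/24105) + 169 = (I*sqrt(95) + 1384*(1/24105)) + 169 = (I*sqrt(95) + 1384/24105) + 169 = (1384/24105 + I*sqrt(95)) + 169 = 4075129/24105 + I*sqrt(95)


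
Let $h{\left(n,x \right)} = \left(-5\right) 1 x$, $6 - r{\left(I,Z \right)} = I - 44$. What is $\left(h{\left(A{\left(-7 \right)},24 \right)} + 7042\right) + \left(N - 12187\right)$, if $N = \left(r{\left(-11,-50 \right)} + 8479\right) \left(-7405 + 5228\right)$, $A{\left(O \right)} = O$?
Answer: $-18596845$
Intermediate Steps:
$r{\left(I,Z \right)} = 50 - I$ ($r{\left(I,Z \right)} = 6 - \left(I - 44\right) = 6 - \left(-44 + I\right) = 50 - I$)
$N = -18591580$ ($N = \left(\left(50 - -11\right) + 8479\right) \left(-7405 + 5228\right) = \left(\left(50 + 11\right) + 8479\right) \left(-2177\right) = \left(61 + 8479\right) \left(-2177\right) = 8540 \left(-2177\right) = -18591580$)
$h{\left(n,x \right)} = - 5 x$
$\left(h{\left(A{\left(-7 \right)},24 \right)} + 7042\right) + \left(N - 12187\right) = \left(\left(-5\right) 24 + 7042\right) - 18603767 = \left(-120 + 7042\right) - 18603767 = 6922 - 18603767 = -18596845$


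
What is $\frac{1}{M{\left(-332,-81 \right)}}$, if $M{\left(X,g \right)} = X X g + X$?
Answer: $- \frac{1}{8928476} \approx -1.12 \cdot 10^{-7}$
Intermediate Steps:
$M{\left(X,g \right)} = X + g X^{2}$ ($M{\left(X,g \right)} = X^{2} g + X = g X^{2} + X = X + g X^{2}$)
$\frac{1}{M{\left(-332,-81 \right)}} = \frac{1}{\left(-332\right) \left(1 - -26892\right)} = \frac{1}{\left(-332\right) \left(1 + 26892\right)} = \frac{1}{\left(-332\right) 26893} = \frac{1}{-8928476} = - \frac{1}{8928476}$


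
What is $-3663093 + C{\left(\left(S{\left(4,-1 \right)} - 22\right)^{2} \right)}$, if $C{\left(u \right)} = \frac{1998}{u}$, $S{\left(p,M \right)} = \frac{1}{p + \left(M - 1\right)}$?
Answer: $- \frac{6773050965}{1849} \approx -3.6631 \cdot 10^{6}$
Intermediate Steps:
$S{\left(p,M \right)} = \frac{1}{-1 + M + p}$ ($S{\left(p,M \right)} = \frac{1}{p + \left(-1 + M\right)} = \frac{1}{-1 + M + p}$)
$-3663093 + C{\left(\left(S{\left(4,-1 \right)} - 22\right)^{2} \right)} = -3663093 + \frac{1998}{\left(\frac{1}{-1 - 1 + 4} - 22\right)^{2}} = -3663093 + \frac{1998}{\left(\frac{1}{2} - 22\right)^{2}} = -3663093 + \frac{1998}{\left(- \frac{43}{2}\right)^{2}} = -3663093 + \frac{1998}{\frac{1849}{4}} = -3663093 + 1998 \cdot \frac{4}{1849} = -3663093 + \frac{7992}{1849} = - \frac{6773050965}{1849}$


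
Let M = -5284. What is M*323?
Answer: -1706732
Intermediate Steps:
M*323 = -5284*323 = -1706732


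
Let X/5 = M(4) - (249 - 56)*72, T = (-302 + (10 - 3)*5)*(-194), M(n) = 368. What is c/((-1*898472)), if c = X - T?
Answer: 59719/449236 ≈ 0.13293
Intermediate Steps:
T = 51798 (T = (-302 + 7*5)*(-194) = (-302 + 35)*(-194) = -267*(-194) = 51798)
X = -67640 (X = 5*(368 - (249 - 56)*72) = 5*(368 - 193*72) = 5*(368 - 1*13896) = 5*(368 - 13896) = 5*(-13528) = -67640)
c = -119438 (c = -67640 - 1*51798 = -67640 - 51798 = -119438)
c/((-1*898472)) = -119438/((-1*898472)) = -119438/(-898472) = -119438*(-1/898472) = 59719/449236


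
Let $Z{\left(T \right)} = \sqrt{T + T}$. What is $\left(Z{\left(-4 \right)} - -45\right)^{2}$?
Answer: $2017 + 180 i \sqrt{2} \approx 2017.0 + 254.56 i$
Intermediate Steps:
$Z{\left(T \right)} = \sqrt{2} \sqrt{T}$ ($Z{\left(T \right)} = \sqrt{2 T} = \sqrt{2} \sqrt{T}$)
$\left(Z{\left(-4 \right)} - -45\right)^{2} = \left(\sqrt{2} \sqrt{-4} - -45\right)^{2} = \left(\sqrt{2} \cdot 2 i + \left(-9 + 54\right)\right)^{2} = \left(2 i \sqrt{2} + 45\right)^{2} = \left(45 + 2 i \sqrt{2}\right)^{2}$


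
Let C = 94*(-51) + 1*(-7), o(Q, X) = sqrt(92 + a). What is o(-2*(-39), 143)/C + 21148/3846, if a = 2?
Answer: 10574/1923 - sqrt(94)/4801 ≈ 5.4967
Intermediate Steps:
o(Q, X) = sqrt(94) (o(Q, X) = sqrt(92 + 2) = sqrt(94))
C = -4801 (C = -4794 - 7 = -4801)
o(-2*(-39), 143)/C + 21148/3846 = sqrt(94)/(-4801) + 21148/3846 = sqrt(94)*(-1/4801) + 21148*(1/3846) = -sqrt(94)/4801 + 10574/1923 = 10574/1923 - sqrt(94)/4801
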